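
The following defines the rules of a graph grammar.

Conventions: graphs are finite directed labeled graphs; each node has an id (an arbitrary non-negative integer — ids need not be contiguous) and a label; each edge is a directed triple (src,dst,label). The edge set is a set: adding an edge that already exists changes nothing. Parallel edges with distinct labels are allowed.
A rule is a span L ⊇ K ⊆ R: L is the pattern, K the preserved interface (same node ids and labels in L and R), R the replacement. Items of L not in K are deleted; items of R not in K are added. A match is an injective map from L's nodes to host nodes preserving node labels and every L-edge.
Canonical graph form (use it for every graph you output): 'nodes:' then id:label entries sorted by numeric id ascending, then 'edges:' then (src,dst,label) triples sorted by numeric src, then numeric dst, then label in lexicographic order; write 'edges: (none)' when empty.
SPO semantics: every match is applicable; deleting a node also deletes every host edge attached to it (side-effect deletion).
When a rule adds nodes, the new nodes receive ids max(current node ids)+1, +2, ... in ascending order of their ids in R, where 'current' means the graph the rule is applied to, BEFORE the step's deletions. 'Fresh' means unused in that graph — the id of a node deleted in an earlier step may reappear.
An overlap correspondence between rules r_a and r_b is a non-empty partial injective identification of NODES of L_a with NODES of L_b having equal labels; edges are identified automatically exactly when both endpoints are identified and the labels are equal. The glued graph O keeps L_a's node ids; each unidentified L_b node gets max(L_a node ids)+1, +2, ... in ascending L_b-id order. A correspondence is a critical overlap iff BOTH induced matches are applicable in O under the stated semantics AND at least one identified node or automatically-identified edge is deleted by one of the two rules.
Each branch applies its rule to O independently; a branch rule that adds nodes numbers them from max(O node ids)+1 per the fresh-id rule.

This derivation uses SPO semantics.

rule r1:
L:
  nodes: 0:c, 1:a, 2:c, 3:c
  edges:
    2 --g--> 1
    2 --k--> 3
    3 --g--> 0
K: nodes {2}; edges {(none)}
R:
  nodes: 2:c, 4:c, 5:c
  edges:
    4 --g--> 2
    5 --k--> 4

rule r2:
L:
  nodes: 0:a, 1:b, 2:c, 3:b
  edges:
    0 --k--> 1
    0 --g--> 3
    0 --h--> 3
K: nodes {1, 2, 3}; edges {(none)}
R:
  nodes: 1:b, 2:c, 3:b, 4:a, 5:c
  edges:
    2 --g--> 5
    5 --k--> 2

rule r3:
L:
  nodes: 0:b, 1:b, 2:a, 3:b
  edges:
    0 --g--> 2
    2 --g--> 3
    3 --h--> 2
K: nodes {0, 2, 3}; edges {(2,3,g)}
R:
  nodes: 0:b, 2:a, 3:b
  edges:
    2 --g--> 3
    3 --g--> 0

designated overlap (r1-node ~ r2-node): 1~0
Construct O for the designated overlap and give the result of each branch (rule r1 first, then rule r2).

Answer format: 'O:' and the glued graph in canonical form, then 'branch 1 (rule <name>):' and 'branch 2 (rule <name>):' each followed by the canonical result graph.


O:
nodes: 0:c, 1:a, 2:c, 3:c, 4:b, 5:c, 6:b
edges: (1,4,k); (1,6,g); (1,6,h); (2,1,g); (2,3,k); (3,0,g)
branch 1 (rule r1):
nodes: 2:c, 4:b, 5:c, 6:b, 7:c, 8:c
edges: (7,2,g); (8,7,k)
branch 2 (rule r2):
nodes: 0:c, 2:c, 3:c, 4:b, 5:c, 6:b, 7:a, 8:c
edges: (2,3,k); (3,0,g); (5,8,g); (8,5,k)


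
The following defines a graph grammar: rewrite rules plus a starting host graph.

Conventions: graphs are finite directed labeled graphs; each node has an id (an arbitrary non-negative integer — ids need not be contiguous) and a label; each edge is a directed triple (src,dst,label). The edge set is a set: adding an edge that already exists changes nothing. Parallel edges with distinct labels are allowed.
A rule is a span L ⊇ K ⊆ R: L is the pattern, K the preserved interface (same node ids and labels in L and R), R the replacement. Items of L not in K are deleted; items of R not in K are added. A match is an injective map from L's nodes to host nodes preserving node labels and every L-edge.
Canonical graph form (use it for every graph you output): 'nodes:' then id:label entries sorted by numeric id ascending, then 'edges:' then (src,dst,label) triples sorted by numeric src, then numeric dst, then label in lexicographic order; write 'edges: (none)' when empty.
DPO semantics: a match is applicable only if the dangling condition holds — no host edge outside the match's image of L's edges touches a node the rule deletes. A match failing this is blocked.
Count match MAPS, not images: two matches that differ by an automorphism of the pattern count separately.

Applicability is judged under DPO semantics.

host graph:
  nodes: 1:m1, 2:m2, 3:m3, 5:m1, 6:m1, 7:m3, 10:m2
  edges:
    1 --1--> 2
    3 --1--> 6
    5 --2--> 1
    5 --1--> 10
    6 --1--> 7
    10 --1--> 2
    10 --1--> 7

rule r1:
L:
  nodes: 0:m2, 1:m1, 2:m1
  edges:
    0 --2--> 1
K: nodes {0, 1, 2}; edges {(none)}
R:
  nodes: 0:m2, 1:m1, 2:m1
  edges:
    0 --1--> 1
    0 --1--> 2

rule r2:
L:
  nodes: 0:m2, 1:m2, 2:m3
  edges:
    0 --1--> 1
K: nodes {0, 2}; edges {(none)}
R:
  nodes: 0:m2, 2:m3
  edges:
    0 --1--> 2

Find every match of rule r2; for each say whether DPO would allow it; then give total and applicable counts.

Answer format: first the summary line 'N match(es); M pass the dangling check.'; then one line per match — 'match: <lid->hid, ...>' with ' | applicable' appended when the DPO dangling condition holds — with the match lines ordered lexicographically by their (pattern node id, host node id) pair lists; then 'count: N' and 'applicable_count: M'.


2 match(es); 0 pass the dangling check.
match: 0->10, 1->2, 2->3
match: 0->10, 1->2, 2->7
count: 2
applicable_count: 0


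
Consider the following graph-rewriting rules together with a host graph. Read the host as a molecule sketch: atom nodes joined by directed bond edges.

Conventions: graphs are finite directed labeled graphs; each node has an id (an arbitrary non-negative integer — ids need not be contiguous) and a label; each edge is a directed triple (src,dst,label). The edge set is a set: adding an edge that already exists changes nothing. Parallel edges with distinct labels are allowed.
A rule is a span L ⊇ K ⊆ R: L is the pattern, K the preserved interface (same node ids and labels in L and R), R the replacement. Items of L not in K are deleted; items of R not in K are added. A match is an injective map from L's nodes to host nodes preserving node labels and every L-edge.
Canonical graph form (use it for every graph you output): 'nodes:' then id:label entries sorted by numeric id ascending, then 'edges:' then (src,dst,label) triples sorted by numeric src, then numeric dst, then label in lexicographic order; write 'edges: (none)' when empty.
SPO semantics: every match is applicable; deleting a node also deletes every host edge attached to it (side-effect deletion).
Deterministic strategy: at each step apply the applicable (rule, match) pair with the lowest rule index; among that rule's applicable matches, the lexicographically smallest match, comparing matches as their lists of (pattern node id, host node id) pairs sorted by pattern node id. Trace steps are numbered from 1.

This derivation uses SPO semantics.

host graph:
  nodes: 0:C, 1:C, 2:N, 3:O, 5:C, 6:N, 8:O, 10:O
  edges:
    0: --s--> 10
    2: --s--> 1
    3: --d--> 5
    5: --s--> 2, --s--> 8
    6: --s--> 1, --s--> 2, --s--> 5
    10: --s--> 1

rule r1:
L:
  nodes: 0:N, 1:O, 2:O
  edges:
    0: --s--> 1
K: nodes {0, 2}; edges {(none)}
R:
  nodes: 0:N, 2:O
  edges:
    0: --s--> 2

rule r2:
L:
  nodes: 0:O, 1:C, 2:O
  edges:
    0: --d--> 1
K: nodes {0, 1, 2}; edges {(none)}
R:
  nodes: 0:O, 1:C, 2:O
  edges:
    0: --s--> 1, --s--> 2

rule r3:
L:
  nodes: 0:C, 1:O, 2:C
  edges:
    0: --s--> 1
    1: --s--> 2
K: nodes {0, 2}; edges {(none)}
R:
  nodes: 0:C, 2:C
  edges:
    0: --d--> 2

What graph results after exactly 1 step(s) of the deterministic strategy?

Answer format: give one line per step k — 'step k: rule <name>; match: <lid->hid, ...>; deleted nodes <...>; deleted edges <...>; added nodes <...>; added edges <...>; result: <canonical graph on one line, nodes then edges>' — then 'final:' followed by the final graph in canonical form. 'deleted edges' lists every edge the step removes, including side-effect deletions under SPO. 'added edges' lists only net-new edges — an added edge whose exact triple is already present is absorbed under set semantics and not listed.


step 1: rule r2; match: 0->3, 1->5, 2->8; deleted nodes (none); deleted edges (3,5,d); added nodes (none); added edges (3,5,s); (3,8,s); result: nodes: 0:C, 1:C, 2:N, 3:O, 5:C, 6:N, 8:O, 10:O edges: (0,10,s); (2,1,s); (3,5,s); (3,8,s); (5,2,s); (5,8,s); (6,1,s); (6,2,s); (6,5,s); (10,1,s)
final:
nodes: 0:C, 1:C, 2:N, 3:O, 5:C, 6:N, 8:O, 10:O
edges: (0,10,s); (2,1,s); (3,5,s); (3,8,s); (5,2,s); (5,8,s); (6,1,s); (6,2,s); (6,5,s); (10,1,s)


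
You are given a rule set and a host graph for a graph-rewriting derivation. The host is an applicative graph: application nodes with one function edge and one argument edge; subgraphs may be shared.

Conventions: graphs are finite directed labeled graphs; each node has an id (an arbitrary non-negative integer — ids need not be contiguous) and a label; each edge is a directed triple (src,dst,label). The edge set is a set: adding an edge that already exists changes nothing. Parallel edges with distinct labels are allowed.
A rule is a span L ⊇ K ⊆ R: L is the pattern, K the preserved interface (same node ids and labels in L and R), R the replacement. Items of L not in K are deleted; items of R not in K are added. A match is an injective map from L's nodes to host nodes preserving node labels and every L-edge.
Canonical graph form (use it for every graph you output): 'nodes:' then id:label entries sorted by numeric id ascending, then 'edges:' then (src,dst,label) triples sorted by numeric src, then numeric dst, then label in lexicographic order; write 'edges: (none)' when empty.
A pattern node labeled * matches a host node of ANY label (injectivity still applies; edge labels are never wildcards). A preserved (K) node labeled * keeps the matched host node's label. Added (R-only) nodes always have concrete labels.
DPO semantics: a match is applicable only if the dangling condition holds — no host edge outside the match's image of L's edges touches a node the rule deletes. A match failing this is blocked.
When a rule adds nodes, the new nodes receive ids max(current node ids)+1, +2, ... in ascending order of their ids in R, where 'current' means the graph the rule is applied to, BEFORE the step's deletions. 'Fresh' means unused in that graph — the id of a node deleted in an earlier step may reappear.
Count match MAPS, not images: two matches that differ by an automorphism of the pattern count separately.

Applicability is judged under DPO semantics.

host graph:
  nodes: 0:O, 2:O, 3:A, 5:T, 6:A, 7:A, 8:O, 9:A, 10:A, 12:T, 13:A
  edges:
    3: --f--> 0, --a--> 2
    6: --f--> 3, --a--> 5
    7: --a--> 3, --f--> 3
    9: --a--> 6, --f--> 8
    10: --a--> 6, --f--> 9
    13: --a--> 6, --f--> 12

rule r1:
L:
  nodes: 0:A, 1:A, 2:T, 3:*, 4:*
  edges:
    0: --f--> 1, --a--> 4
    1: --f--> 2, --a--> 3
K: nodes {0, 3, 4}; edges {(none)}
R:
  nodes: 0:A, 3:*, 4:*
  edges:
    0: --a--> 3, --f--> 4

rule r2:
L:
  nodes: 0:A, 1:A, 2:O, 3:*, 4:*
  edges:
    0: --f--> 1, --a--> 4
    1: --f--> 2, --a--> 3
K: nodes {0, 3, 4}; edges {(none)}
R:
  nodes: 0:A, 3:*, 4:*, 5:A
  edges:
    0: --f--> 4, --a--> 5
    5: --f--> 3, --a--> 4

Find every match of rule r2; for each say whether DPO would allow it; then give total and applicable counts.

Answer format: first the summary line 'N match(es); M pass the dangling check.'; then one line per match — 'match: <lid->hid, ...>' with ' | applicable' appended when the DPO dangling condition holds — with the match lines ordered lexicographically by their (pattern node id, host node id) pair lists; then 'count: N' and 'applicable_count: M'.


1 match(es); 0 pass the dangling check.
match: 0->6, 1->3, 2->0, 3->2, 4->5
count: 1
applicable_count: 0


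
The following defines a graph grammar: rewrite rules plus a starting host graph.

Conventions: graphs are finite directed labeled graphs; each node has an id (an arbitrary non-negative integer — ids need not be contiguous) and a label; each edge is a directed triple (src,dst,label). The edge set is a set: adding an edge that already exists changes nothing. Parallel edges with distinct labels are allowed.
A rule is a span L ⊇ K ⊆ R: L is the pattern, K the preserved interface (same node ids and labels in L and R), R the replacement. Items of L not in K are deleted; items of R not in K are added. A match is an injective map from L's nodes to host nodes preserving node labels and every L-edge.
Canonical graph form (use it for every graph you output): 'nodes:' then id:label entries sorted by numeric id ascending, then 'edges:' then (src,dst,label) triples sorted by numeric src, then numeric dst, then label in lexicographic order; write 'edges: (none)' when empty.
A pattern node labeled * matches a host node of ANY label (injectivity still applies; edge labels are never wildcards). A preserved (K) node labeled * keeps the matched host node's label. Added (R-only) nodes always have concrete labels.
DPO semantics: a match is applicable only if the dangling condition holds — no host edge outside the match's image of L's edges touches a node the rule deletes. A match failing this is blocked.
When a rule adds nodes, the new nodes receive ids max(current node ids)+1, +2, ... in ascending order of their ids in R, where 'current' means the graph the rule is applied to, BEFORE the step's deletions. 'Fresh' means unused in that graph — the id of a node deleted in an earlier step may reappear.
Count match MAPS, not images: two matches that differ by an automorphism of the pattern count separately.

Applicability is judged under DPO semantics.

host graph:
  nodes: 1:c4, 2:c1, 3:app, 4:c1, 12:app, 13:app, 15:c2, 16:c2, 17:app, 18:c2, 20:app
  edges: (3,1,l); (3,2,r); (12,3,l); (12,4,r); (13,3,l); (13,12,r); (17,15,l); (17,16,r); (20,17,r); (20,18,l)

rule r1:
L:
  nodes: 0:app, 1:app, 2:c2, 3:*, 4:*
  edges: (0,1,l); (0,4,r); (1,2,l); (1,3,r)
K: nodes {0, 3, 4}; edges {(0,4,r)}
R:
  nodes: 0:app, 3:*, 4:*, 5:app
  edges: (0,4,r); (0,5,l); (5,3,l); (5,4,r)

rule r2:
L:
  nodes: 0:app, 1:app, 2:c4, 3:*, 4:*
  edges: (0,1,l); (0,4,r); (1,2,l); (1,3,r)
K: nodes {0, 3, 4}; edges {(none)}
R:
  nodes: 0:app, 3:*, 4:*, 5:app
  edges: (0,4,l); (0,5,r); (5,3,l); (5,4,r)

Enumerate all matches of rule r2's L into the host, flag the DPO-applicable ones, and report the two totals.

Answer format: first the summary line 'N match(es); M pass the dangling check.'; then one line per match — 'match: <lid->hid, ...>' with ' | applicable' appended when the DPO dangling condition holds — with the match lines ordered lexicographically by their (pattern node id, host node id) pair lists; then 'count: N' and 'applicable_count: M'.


2 match(es); 0 pass the dangling check.
match: 0->12, 1->3, 2->1, 3->2, 4->4
match: 0->13, 1->3, 2->1, 3->2, 4->12
count: 2
applicable_count: 0


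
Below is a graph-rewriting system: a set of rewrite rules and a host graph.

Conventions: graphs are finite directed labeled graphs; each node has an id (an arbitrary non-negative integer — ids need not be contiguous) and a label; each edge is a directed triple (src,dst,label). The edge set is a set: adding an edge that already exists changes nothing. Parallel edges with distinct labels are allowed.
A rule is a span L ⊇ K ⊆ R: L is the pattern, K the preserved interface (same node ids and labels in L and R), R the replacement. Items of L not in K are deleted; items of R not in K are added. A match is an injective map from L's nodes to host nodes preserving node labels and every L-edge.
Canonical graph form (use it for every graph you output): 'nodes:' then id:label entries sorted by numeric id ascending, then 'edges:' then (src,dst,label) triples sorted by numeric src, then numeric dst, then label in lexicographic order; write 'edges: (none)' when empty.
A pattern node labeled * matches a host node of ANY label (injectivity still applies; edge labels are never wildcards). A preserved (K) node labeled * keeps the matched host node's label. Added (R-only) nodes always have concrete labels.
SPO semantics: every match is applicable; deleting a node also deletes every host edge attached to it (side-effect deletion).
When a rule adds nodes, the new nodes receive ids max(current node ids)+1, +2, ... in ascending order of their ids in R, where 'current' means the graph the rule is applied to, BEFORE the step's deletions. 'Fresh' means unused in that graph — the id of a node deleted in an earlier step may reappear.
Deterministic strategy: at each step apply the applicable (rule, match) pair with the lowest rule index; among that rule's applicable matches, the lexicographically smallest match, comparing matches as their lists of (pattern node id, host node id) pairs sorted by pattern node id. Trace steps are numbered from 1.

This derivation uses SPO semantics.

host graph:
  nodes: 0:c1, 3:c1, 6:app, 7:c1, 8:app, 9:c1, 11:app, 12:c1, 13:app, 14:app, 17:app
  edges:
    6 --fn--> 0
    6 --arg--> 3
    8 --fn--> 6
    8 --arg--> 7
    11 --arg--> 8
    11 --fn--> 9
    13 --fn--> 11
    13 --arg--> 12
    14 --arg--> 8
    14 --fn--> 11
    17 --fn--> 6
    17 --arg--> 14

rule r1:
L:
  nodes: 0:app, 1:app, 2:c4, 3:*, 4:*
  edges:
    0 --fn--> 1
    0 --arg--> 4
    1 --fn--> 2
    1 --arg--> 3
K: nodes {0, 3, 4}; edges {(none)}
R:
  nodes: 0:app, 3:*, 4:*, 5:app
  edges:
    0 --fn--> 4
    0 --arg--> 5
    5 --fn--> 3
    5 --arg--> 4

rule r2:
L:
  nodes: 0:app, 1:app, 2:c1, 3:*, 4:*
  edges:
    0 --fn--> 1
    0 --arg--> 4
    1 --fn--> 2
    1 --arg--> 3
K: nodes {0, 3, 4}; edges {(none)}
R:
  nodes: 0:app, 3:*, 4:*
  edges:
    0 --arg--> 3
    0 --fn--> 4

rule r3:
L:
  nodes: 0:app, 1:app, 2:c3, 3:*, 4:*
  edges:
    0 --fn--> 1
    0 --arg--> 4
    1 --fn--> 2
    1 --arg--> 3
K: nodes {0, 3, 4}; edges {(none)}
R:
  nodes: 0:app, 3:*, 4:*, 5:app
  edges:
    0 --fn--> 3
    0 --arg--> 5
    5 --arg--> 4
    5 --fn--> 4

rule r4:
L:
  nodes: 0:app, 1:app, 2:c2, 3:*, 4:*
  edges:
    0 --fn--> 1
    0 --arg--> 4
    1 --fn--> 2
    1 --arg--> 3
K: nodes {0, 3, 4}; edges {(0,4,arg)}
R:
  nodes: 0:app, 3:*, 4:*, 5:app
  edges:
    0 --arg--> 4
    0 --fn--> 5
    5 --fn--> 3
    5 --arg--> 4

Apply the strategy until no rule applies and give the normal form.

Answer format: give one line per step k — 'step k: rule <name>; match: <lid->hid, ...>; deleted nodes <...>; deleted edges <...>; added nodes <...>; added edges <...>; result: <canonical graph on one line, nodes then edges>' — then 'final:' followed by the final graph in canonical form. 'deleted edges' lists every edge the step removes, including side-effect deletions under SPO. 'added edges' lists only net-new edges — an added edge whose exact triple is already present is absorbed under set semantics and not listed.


step 1: rule r2; match: 0->8, 1->6, 2->0, 3->3, 4->7; deleted nodes 0, 6; deleted edges (6,0,fn); (6,3,arg); (8,6,fn); (8,7,arg); (17,6,fn); added nodes (none); added edges (8,3,arg); (8,7,fn); result: nodes: 3:c1, 7:c1, 8:app, 9:c1, 11:app, 12:c1, 13:app, 14:app, 17:app edges: (8,3,arg); (8,7,fn); (11,8,arg); (11,9,fn); (13,11,fn); (13,12,arg); (14,8,arg); (14,11,fn); (17,14,arg)
step 2: rule r2; match: 0->13, 1->11, 2->9, 3->8, 4->12; deleted nodes 9, 11; deleted edges (11,8,arg); (11,9,fn); (13,11,fn); (13,12,arg); (14,11,fn); added nodes (none); added edges (13,8,arg); (13,12,fn); result: nodes: 3:c1, 7:c1, 8:app, 12:c1, 13:app, 14:app, 17:app edges: (8,3,arg); (8,7,fn); (13,8,arg); (13,12,fn); (14,8,arg); (17,14,arg)
final:
nodes: 3:c1, 7:c1, 8:app, 12:c1, 13:app, 14:app, 17:app
edges: (8,3,arg); (8,7,fn); (13,8,arg); (13,12,fn); (14,8,arg); (17,14,arg)


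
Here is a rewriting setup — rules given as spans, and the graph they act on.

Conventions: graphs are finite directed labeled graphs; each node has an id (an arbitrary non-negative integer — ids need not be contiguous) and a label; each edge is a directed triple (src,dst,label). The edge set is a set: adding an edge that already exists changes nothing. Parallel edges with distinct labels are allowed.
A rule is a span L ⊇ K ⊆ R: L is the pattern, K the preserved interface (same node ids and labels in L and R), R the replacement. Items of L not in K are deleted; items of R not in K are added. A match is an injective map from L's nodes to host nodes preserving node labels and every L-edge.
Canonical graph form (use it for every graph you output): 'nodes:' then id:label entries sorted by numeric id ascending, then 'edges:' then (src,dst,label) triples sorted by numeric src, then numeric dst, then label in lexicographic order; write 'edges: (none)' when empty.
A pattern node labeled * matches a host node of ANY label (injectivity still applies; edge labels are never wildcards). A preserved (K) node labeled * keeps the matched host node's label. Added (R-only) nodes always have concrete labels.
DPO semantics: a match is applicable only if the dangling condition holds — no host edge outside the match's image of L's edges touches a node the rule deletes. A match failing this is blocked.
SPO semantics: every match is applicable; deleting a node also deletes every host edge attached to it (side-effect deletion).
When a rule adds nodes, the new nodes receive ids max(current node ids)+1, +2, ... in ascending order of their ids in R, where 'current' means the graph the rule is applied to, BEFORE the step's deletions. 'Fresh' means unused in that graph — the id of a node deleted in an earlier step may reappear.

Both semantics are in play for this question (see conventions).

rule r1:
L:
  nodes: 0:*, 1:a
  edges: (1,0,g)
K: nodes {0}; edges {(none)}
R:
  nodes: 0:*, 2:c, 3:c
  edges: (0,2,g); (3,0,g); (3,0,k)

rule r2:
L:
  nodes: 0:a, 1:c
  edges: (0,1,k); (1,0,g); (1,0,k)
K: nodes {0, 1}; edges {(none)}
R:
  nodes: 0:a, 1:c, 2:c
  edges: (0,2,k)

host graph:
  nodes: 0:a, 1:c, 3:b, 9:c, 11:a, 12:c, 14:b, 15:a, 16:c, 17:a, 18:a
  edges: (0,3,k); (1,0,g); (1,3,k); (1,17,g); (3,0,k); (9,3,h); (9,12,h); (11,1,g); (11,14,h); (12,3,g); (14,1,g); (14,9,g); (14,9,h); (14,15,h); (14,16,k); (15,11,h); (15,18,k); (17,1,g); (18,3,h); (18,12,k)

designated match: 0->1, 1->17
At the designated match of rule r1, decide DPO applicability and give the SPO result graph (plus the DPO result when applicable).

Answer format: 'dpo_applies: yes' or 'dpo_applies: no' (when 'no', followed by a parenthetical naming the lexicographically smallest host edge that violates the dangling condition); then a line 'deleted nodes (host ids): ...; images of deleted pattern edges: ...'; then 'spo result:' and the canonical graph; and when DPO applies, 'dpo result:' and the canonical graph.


dpo_applies: no
(the rule deletes node 17, which keeps host edge (1,17,g) outside the match image — the dangling condition fails, DPO blocks; SPO proceeds and side-deletes such edges)
deleted nodes (host ids): 17; images of deleted pattern edges: (17,1,g)
spo result:
nodes: 0:a, 1:c, 3:b, 9:c, 11:a, 12:c, 14:b, 15:a, 16:c, 18:a, 19:c, 20:c
edges: (0,3,k); (1,0,g); (1,3,k); (1,19,g); (3,0,k); (9,3,h); (9,12,h); (11,1,g); (11,14,h); (12,3,g); (14,1,g); (14,9,g); (14,9,h); (14,15,h); (14,16,k); (15,11,h); (15,18,k); (18,3,h); (18,12,k); (20,1,g); (20,1,k)


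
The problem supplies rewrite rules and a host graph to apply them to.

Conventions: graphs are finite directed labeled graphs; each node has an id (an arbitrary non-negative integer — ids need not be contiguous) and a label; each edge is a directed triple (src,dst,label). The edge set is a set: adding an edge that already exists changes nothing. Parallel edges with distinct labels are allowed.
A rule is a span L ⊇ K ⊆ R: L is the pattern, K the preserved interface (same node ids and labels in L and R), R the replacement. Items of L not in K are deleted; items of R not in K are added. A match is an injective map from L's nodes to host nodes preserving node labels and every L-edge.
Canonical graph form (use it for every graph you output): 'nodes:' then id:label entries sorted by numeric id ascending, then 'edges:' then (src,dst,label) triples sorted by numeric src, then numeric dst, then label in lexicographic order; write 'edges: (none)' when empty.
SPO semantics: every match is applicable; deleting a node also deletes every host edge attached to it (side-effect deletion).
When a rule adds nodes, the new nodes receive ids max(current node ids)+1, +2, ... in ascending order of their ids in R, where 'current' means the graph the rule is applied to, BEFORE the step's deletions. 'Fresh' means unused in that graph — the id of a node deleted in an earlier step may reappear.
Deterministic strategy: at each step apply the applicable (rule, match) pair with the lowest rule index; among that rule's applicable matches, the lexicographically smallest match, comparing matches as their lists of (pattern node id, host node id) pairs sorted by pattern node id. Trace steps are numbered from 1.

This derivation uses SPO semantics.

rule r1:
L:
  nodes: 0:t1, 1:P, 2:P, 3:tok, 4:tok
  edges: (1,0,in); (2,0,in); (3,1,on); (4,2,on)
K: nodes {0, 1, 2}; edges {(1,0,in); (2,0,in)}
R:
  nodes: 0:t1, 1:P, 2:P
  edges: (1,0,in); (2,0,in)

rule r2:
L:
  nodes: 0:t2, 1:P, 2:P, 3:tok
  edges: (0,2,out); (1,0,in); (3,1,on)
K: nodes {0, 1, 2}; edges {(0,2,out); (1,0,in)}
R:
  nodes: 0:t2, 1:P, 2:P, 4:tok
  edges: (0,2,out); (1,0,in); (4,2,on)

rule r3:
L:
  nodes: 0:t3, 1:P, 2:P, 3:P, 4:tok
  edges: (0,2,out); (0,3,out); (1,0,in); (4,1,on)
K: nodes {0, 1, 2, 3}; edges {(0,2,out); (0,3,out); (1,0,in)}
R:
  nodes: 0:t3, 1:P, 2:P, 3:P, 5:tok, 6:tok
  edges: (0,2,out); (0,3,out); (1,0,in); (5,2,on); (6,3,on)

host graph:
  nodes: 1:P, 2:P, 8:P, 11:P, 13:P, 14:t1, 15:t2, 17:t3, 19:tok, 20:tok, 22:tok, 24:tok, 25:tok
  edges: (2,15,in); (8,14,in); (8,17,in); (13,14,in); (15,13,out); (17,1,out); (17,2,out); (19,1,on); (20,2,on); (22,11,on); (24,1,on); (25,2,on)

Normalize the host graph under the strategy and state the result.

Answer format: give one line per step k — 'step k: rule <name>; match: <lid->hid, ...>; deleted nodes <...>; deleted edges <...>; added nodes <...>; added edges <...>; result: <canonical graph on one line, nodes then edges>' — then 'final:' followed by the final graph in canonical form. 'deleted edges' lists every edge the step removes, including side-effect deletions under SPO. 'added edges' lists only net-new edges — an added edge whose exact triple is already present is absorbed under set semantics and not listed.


step 1: rule r2; match: 0->15, 1->2, 2->13, 3->20; deleted nodes 20; deleted edges (20,2,on); added nodes 26; added edges (26,13,on); result: nodes: 1:P, 2:P, 8:P, 11:P, 13:P, 14:t1, 15:t2, 17:t3, 19:tok, 22:tok, 24:tok, 25:tok, 26:tok edges: (2,15,in); (8,14,in); (8,17,in); (13,14,in); (15,13,out); (17,1,out); (17,2,out); (19,1,on); (22,11,on); (24,1,on); (25,2,on); (26,13,on)
step 2: rule r2; match: 0->15, 1->2, 2->13, 3->25; deleted nodes 25; deleted edges (25,2,on); added nodes 27; added edges (27,13,on); result: nodes: 1:P, 2:P, 8:P, 11:P, 13:P, 14:t1, 15:t2, 17:t3, 19:tok, 22:tok, 24:tok, 26:tok, 27:tok edges: (2,15,in); (8,14,in); (8,17,in); (13,14,in); (15,13,out); (17,1,out); (17,2,out); (19,1,on); (22,11,on); (24,1,on); (26,13,on); (27,13,on)
final:
nodes: 1:P, 2:P, 8:P, 11:P, 13:P, 14:t1, 15:t2, 17:t3, 19:tok, 22:tok, 24:tok, 26:tok, 27:tok
edges: (2,15,in); (8,14,in); (8,17,in); (13,14,in); (15,13,out); (17,1,out); (17,2,out); (19,1,on); (22,11,on); (24,1,on); (26,13,on); (27,13,on)


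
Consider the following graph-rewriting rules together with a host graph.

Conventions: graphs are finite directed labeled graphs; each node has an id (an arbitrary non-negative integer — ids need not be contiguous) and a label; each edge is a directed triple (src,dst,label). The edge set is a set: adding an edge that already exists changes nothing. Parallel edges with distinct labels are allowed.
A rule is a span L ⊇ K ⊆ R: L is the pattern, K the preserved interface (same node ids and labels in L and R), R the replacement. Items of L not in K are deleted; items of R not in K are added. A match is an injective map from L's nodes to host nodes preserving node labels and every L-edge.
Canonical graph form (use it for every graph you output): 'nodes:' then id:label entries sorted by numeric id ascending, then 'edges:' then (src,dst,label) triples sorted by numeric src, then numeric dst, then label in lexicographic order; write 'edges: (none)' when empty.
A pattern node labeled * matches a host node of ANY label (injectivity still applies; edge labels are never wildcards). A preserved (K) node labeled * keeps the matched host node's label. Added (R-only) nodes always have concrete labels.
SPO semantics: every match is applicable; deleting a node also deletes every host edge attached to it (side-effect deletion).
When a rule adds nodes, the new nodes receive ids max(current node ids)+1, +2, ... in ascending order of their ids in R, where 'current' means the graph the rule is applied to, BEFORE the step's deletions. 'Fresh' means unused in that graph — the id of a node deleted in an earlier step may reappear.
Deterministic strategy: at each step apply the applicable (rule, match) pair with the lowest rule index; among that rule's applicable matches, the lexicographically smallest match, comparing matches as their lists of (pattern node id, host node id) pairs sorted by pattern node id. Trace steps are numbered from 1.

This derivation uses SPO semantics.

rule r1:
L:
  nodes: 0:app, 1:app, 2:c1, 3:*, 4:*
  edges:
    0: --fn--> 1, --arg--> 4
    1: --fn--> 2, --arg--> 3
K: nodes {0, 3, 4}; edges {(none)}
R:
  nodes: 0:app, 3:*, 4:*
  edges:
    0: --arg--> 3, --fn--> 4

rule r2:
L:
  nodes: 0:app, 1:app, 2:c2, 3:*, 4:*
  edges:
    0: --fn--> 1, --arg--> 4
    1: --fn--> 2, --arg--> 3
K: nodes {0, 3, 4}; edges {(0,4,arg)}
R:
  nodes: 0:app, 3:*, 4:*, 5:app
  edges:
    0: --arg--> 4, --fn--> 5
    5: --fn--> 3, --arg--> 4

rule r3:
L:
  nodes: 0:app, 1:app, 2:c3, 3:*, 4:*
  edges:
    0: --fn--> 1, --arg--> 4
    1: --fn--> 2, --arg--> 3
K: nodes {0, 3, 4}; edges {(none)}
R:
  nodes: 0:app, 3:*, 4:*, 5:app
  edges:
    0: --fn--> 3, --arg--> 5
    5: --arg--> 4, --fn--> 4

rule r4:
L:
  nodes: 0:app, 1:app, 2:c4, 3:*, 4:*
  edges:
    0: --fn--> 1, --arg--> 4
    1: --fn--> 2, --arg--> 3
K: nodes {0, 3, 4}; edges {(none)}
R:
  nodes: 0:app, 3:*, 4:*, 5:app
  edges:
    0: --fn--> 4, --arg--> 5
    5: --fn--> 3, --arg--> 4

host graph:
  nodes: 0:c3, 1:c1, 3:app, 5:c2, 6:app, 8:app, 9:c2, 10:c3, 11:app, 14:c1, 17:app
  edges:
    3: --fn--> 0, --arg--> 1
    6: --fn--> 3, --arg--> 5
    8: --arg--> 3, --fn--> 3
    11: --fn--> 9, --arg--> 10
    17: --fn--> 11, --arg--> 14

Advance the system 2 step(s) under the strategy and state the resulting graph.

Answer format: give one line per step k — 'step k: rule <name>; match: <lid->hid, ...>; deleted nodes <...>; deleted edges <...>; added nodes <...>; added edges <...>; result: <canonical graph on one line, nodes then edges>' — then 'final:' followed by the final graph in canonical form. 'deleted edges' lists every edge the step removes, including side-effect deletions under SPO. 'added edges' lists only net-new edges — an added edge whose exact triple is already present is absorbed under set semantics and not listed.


step 1: rule r2; match: 0->17, 1->11, 2->9, 3->10, 4->14; deleted nodes 9, 11; deleted edges (11,9,fn); (11,10,arg); (17,11,fn); added nodes 18; added edges (17,18,fn); (18,10,fn); (18,14,arg); result: nodes: 0:c3, 1:c1, 3:app, 5:c2, 6:app, 8:app, 10:c3, 14:c1, 17:app, 18:app edges: (3,0,fn); (3,1,arg); (6,3,fn); (6,5,arg); (8,3,arg); (8,3,fn); (17,14,arg); (17,18,fn); (18,10,fn); (18,14,arg)
step 2: rule r3; match: 0->6, 1->3, 2->0, 3->1, 4->5; deleted nodes 0, 3; deleted edges (3,0,fn); (3,1,arg); (6,3,fn); (6,5,arg); (8,3,arg); (8,3,fn); added nodes 19; added edges (6,1,fn); (6,19,arg); (19,5,arg); (19,5,fn); result: nodes: 1:c1, 5:c2, 6:app, 8:app, 10:c3, 14:c1, 17:app, 18:app, 19:app edges: (6,1,fn); (6,19,arg); (17,14,arg); (17,18,fn); (18,10,fn); (18,14,arg); (19,5,arg); (19,5,fn)
final:
nodes: 1:c1, 5:c2, 6:app, 8:app, 10:c3, 14:c1, 17:app, 18:app, 19:app
edges: (6,1,fn); (6,19,arg); (17,14,arg); (17,18,fn); (18,10,fn); (18,14,arg); (19,5,arg); (19,5,fn)


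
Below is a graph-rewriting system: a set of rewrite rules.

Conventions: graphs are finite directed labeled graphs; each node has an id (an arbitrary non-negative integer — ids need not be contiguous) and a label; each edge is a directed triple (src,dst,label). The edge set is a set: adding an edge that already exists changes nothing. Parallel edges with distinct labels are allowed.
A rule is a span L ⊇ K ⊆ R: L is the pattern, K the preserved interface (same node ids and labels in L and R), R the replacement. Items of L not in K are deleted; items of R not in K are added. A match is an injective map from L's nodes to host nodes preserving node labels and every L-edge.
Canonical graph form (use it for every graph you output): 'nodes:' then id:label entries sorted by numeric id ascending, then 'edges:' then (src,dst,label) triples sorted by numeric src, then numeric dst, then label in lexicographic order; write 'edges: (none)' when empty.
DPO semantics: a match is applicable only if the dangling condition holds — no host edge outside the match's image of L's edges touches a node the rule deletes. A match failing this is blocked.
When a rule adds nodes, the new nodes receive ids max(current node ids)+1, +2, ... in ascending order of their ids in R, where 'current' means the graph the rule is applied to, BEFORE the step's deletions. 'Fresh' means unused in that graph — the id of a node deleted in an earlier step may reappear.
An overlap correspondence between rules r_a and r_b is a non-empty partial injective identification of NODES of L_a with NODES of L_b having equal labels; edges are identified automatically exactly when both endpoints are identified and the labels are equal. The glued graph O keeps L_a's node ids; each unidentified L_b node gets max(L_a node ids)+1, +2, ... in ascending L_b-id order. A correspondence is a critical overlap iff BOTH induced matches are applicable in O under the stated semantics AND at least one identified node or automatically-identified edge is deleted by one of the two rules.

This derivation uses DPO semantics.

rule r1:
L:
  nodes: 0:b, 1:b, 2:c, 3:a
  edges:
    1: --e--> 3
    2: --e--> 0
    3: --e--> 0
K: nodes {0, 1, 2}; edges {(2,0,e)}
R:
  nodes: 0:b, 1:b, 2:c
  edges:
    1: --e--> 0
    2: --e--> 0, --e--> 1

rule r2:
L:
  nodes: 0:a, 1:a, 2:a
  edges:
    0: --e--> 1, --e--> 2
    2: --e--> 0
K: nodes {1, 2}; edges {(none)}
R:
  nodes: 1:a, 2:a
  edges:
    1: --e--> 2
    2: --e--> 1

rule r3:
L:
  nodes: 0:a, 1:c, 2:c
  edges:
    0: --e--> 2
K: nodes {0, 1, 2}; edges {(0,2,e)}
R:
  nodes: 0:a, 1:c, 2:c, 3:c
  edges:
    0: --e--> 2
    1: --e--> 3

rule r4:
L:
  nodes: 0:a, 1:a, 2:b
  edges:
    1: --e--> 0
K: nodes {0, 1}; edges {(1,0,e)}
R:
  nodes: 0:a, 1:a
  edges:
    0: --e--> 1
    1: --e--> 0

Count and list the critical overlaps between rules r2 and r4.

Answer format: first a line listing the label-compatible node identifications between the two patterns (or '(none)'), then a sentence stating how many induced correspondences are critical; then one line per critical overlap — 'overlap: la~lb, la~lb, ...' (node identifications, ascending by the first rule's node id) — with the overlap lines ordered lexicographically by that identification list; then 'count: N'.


label-compatible node identifications between L(r2) and L(r4): 0~0, 0~1, 1~0, 1~1, 2~0, 2~1
3 of the induced correspondences are critical overlaps of r2 and r4.
overlap: 0~0, 2~1
overlap: 0~1, 1~0
overlap: 0~1, 2~0
count: 3


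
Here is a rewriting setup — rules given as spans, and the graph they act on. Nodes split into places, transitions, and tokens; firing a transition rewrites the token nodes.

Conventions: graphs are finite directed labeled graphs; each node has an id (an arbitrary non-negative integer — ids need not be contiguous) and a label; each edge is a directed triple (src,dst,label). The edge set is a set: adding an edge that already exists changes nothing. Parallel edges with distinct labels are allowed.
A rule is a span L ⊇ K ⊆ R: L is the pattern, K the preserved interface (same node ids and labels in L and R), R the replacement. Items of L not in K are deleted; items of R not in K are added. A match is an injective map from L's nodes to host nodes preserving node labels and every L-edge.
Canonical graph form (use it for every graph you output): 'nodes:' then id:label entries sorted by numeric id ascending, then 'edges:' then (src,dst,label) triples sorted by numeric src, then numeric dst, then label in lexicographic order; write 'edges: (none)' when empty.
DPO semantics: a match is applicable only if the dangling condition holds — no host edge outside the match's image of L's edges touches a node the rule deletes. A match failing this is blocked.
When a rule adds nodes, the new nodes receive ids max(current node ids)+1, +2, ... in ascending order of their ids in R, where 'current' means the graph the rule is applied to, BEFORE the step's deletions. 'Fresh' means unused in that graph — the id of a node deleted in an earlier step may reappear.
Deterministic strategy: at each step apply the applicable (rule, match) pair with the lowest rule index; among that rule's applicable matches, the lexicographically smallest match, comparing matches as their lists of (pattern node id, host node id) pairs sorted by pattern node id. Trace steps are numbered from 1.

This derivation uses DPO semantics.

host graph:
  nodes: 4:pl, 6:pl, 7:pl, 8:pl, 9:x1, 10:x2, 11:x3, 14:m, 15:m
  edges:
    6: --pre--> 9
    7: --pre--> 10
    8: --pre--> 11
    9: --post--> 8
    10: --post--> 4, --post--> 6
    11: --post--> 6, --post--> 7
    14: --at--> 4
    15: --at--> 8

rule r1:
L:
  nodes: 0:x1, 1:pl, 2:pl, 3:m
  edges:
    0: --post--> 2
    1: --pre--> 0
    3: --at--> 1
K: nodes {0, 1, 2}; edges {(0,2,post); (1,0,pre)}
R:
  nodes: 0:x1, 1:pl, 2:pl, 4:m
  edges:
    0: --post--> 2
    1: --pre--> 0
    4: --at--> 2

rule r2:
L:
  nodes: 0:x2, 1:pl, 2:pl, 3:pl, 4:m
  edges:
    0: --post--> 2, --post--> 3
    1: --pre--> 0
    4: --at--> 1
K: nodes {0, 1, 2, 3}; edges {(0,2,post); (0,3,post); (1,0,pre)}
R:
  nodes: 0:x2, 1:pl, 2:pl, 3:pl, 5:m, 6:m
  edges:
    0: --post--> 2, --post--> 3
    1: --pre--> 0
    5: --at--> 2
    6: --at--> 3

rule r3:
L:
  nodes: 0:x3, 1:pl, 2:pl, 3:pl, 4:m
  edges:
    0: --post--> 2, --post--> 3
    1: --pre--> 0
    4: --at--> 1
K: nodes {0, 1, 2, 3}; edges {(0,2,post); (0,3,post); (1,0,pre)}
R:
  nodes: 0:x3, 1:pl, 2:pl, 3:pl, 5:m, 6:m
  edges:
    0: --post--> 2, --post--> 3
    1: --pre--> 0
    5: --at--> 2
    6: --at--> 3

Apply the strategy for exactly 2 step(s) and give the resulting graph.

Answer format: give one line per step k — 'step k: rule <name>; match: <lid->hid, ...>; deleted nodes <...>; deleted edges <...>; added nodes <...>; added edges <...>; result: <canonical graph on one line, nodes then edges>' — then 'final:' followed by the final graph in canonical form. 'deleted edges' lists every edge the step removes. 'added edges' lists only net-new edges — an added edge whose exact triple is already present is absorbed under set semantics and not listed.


step 1: rule r3; match: 0->11, 1->8, 2->6, 3->7, 4->15; deleted nodes 15; deleted edges (15,8,at); added nodes 16, 17; added edges (16,6,at); (17,7,at); result: nodes: 4:pl, 6:pl, 7:pl, 8:pl, 9:x1, 10:x2, 11:x3, 14:m, 16:m, 17:m edges: (6,9,pre); (7,10,pre); (8,11,pre); (9,8,post); (10,4,post); (10,6,post); (11,6,post); (11,7,post); (14,4,at); (16,6,at); (17,7,at)
step 2: rule r1; match: 0->9, 1->6, 2->8, 3->16; deleted nodes 16; deleted edges (16,6,at); added nodes 18; added edges (18,8,at); result: nodes: 4:pl, 6:pl, 7:pl, 8:pl, 9:x1, 10:x2, 11:x3, 14:m, 17:m, 18:m edges: (6,9,pre); (7,10,pre); (8,11,pre); (9,8,post); (10,4,post); (10,6,post); (11,6,post); (11,7,post); (14,4,at); (17,7,at); (18,8,at)
final:
nodes: 4:pl, 6:pl, 7:pl, 8:pl, 9:x1, 10:x2, 11:x3, 14:m, 17:m, 18:m
edges: (6,9,pre); (7,10,pre); (8,11,pre); (9,8,post); (10,4,post); (10,6,post); (11,6,post); (11,7,post); (14,4,at); (17,7,at); (18,8,at)
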